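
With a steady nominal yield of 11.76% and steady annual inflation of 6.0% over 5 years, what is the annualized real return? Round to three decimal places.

With constant rates the annual real return is the same each year: (1+11.76%)/(1+6.0%) − 1 = 0.05434.

5.434%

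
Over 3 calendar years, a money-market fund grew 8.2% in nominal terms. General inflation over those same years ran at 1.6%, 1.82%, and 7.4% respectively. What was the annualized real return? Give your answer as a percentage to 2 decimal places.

-0.88%

Cumulative inflation factor: 1.016 × 1.0182 × 1.074 ≈ 1.11104.
Nominal growth factor: 1.08200. Real growth factor = 1.08200 / 1.11104 ≈ 0.97386.
Annualized: 0.97386^(1/3) − 1 ≈ -0.00879.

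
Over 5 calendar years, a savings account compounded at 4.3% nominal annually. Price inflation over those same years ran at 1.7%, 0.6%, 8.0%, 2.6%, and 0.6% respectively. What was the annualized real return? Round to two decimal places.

Cumulative inflation factor: 1.017 × 1.006 × 1.080 × 1.026 × 1.006 ≈ 1.14048.
Nominal growth factor: 1.23430. Real growth factor = 1.23430 / 1.14048 ≈ 1.08226.
Annualized: 1.08226^(1/5) − 1 ≈ 0.01594.

1.59%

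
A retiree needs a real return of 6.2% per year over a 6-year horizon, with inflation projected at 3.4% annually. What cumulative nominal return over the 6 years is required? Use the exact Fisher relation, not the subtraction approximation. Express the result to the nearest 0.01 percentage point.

75.34%

Required annual nominal rate: (1+6.2%)(1+3.4%) − 1 = 9.8108%.
Cumulative over 6 years: (1 + 0.098108)^6 − 1 ≈ 0.75336.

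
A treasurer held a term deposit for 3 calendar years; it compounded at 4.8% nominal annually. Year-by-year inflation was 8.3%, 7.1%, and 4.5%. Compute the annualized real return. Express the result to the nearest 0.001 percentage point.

Cumulative inflation factor: 1.083 × 1.071 × 1.045 ≈ 1.21209.
Nominal growth factor: 1.15102. Real growth factor = 1.15102 / 1.21209 ≈ 0.94962.
Annualized: 0.94962^(1/3) − 1 ≈ -0.01708.

-1.708%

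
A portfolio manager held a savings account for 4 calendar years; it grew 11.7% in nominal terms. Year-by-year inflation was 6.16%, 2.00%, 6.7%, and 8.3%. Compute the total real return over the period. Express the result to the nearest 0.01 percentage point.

-10.73%

Cumulative inflation factor: 1.0616 × 1.0200 × 1.067 × 1.083 ≈ 1.25128.
Nominal growth factor: 1.11700. Real growth factor = 1.11700 / 1.25128 ≈ 0.89269.
Total real return ≈ -10.7313%.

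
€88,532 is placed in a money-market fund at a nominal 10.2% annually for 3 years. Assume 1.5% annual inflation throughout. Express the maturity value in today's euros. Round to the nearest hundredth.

€113,304.44

Nominal value at maturity: €88,532 × (1 + 10.2%)^3 ≈ €118,480.00.
Price-level factor over 3 years: (1 + 1.5%)^3 = 1.045678375.
The maturity value deflated by that factor is the answer in today's purchasing power.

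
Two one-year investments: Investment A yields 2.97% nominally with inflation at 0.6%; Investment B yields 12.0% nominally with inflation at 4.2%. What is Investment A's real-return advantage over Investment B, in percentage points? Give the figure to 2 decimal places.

Investment A real return: 1.0297/1.006 − 1 = 2.356%.
Investment B real return: 1.120/1.042 − 1 = 7.486%.
Difference: 2.356 − 7.486 = -5.130 pp.

-5.13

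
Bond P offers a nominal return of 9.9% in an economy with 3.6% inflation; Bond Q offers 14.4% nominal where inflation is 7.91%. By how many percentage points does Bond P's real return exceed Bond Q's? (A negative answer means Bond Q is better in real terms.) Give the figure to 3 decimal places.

Bond P real return: 1.099/1.036 − 1 = 6.0811%.
Bond Q real return: 1.144/1.0791 − 1 = 6.0143%.
Difference: 6.0811 − 6.0143 = 0.0668 pp.

0.067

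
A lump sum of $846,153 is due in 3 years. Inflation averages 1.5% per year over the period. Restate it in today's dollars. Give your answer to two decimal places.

$809,190.49

Price-level factor over 3 years: (1 + 1.5%)^3 = 1.045678375.
Purchasing power today: $846,153 divided by that factor.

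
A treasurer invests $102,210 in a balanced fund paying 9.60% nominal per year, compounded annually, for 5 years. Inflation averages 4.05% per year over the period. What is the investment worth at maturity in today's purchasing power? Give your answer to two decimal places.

$132,536.57

Nominal value at maturity: $102,210 × (1 + 9.60%)^5 ≈ $161,639.00.
Price-level factor over 5 years: (1 + 4.05%)^5 ≈ 1.2195803623.
The maturity value deflated by that factor is the answer in today's purchasing power.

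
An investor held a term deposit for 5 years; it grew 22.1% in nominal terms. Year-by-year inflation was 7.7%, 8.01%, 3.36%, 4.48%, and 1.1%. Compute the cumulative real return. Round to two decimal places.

-3.86%

Cumulative inflation factor: 1.077 × 1.0801 × 1.0336 × 1.0448 × 1.011 ≈ 1.27004.
Nominal growth factor: 1.22100. Real growth factor = 1.22100 / 1.27004 ≈ 0.96139.
Total real return ≈ -3.8611%.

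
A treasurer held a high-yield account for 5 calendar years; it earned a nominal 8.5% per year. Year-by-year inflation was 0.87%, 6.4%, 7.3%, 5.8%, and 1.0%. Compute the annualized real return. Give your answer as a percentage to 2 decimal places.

Cumulative inflation factor: 1.0087 × 1.064 × 1.073 × 1.058 × 1.010 ≈ 1.23058.
Nominal growth factor: 1.50366. Real growth factor = 1.50366 / 1.23058 ≈ 1.22191.
Annualized: 1.22191^(1/5) − 1 ≈ 0.04090.

4.09%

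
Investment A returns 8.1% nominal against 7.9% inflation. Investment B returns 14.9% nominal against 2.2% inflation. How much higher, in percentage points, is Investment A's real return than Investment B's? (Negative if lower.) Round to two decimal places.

Investment A real return: 1.081/1.079 − 1 = 0.185%.
Investment B real return: 1.149/1.022 − 1 = 12.427%.
Difference: 0.185 − 12.427 = -12.242 pp.

-12.24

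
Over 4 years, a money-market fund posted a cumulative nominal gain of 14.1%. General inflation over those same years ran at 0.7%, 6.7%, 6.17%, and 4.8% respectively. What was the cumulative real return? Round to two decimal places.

-4.56%

Cumulative inflation factor: 1.007 × 1.067 × 1.0617 × 1.048 ≈ 1.19552.
Nominal growth factor: 1.14100. Real growth factor = 1.14100 / 1.19552 ≈ 0.95440.
Total real return ≈ -4.5604%.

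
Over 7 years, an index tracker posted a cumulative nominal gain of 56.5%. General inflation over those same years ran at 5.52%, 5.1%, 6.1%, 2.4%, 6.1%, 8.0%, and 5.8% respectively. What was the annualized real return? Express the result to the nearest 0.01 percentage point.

0.99%

Cumulative inflation factor: 1.0552 × 1.051 × 1.061 × 1.024 × 1.061 × 1.080 × 1.058 ≈ 1.46076.
Nominal growth factor: 1.56500. Real growth factor = 1.56500 / 1.46076 ≈ 1.07136.
Annualized: 1.07136^(1/7) − 1 ≈ 0.00990.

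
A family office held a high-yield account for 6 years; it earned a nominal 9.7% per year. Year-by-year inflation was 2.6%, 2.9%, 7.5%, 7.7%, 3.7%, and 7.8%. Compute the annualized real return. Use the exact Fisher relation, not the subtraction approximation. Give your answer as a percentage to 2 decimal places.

4.14%

Cumulative inflation factor: 1.026 × 1.029 × 1.075 × 1.077 × 1.037 × 1.078 ≈ 1.36642.
Nominal growth factor: 1.74277. Real growth factor = 1.74277 / 1.36642 ≈ 1.27543.
Annualized: 1.27543^(1/6) − 1 ≈ 0.04138.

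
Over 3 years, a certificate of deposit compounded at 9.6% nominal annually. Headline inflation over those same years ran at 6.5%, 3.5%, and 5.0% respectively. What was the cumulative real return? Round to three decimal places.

13.750%

Cumulative inflation factor: 1.065 × 1.035 × 1.050 ≈ 1.15739.
Nominal growth factor: 1.31653. Real growth factor = 1.31653 / 1.15739 ≈ 1.13750.
Total real return ≈ 13.7503%.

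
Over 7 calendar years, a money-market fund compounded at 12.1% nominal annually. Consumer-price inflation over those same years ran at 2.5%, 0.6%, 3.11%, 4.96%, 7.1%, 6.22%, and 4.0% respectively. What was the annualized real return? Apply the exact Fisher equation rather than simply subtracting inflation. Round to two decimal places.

7.74%

Cumulative inflation factor: 1.025 × 1.006 × 1.0311 × 1.0496 × 1.071 × 1.0622 × 1.040 ≈ 1.32031.
Nominal growth factor: 2.22454. Real growth factor = 2.22454 / 1.32031 ≈ 1.68486.
Annualized: 1.68486^(1/7) − 1 ≈ 0.07737.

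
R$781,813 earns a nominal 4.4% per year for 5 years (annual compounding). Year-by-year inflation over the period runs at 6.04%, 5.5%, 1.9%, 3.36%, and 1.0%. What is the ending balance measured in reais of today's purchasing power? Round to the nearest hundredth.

R$814,770.21

Nominal value at maturity: R$781,813 × (1 + 4.4%)^5 ≈ R$969,628.52.
Price-level factor over 5 years: 1.0604 × 1.055 × 1.019 × 1.0336 × 1.010 ≈ 1.1900637790.
Dividing the nominal maturity value by the price-level factor gives the value in today's money.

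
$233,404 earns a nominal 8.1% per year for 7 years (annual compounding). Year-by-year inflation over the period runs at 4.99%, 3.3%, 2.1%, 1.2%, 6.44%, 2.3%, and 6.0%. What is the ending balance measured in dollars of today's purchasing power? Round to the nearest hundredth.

$311,277.17

Nominal value at maturity: $233,404 × (1 + 8.1%)^7 ≈ $402,613.33.
Price-level factor over 7 years: 1.0499 × 1.033 × 1.021 × 1.012 × 1.0644 × 1.023 × 1.060 ≈ 1.2934238853.
The maturity value deflated by that factor is the answer in today's purchasing power.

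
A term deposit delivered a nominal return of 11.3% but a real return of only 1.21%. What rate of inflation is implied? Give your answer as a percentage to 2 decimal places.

From (1+r_nom) = (1+r_real)(1+π), we get 1+π = (1 + 11.3%)/(1 + 1.21%) = 1.113/1.0121 ≈ 1.09969.
So π ≈ 9.9694%.

9.97%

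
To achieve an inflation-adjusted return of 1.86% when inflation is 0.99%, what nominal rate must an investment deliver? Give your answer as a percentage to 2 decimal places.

2.87%

By the Fisher equation, 1 + r_nom = (1 + 1.86%)(1 + 0.99%) = 1.0186 × 1.0099 = 1.02868414.
So r_nom = 2.868414%.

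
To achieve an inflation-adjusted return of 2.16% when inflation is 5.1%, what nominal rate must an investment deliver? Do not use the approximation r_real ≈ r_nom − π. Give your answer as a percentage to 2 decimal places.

7.37%

By the Fisher equation, 1 + r_nom = (1 + 2.16%)(1 + 5.1%) = 1.0216 × 1.051 = 1.0737016.
So r_nom = 7.37016%.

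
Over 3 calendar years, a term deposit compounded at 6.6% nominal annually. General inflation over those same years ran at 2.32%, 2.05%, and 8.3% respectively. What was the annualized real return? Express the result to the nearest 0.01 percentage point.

2.32%

Cumulative inflation factor: 1.0232 × 1.0205 × 1.083 ≈ 1.13084.
Nominal growth factor: 1.21136. Real growth factor = 1.21136 / 1.13084 ≈ 1.07120.
Annualized: 1.07120^(1/3) − 1 ≈ 0.02319.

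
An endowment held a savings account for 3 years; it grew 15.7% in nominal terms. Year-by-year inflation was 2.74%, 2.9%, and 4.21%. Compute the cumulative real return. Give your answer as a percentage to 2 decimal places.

Cumulative inflation factor: 1.0274 × 1.029 × 1.0421 ≈ 1.10170.
Nominal growth factor: 1.15700. Real growth factor = 1.15700 / 1.10170 ≈ 1.05019.
Total real return ≈ 5.0193%.

5.02%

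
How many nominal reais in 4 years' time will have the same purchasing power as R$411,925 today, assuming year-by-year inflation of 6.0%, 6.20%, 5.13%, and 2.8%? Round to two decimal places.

Cumulative price-level factor: 1.060 × 1.0620 × 1.0513 × 1.028 ≈ 1.2166065802.
The nominal amount required is R$411,925 scaled up by that factor.

R$501,150.67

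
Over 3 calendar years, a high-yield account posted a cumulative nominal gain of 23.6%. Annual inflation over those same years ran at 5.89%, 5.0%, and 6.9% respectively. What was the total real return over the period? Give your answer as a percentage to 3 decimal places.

Cumulative inflation factor: 1.0589 × 1.050 × 1.069 ≈ 1.18856.
Nominal growth factor: 1.23600. Real growth factor = 1.23600 / 1.18856 ≈ 1.03991.
Total real return ≈ 3.9912%.

3.991%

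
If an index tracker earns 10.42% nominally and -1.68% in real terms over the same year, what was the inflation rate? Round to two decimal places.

From (1+r_nom) = (1+r_real)(1+π), we get 1+π = (1 + 10.42%)/(1 − 1.68%) = 1.1042/0.9832 ≈ 1.12307.
So π ≈ 12.3068%.

12.31%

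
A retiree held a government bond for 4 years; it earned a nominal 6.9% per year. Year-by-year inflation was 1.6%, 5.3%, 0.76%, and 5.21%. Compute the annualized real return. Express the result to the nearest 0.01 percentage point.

Cumulative inflation factor: 1.016 × 1.053 × 1.0076 × 1.0521 ≈ 1.13414.
Nominal growth factor: 1.30590. Real growth factor = 1.30590 / 1.13414 ≈ 1.15145.
Annualized: 1.15145^(1/4) − 1 ≈ 0.03588.

3.59%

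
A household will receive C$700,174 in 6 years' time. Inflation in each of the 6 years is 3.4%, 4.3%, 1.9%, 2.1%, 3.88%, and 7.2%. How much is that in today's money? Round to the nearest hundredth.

Price-level factor over 6 years: 1.034 × 1.043 × 1.019 × 1.021 × 1.0388 × 1.072 ≈ 1.2494863027.
Purchasing power today: C$700,174 divided by that factor.

C$560,369.49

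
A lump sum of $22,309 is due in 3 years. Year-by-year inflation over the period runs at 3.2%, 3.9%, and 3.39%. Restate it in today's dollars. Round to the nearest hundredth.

Price-level factor over 3 years: 1.032 × 1.039 × 1.0339 = 1.1085972072.
Purchasing power today: $22,309 divided by that factor.

$20,123.63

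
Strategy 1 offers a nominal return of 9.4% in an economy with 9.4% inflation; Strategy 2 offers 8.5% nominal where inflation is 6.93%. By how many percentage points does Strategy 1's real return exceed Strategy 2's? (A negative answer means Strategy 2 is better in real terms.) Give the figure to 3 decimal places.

Strategy 1 real return: 1.094/1.094 − 1 = 0.0000%.
Strategy 2 real return: 1.085/1.0693 − 1 = 1.4683%.
Difference: 0.0000 − 1.4683 = -1.4683 pp.

-1.468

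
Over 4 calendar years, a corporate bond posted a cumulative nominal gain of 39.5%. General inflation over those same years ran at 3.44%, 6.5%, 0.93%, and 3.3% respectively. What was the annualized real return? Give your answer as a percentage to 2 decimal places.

4.98%

Cumulative inflation factor: 1.0344 × 1.065 × 1.0093 × 1.033 ≈ 1.14857.
Nominal growth factor: 1.39500. Real growth factor = 1.39500 / 1.14857 ≈ 1.21455.
Annualized: 1.21455^(1/4) − 1 ≈ 0.04979.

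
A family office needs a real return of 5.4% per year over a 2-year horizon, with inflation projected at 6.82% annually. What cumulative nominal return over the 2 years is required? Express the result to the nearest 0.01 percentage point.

Required annual nominal rate: (1+5.4%)(1+6.82%) − 1 = 12.58828%.
Cumulative over 2 years: (1 + 0.1258828)^2 − 1 ≈ 0.26761.

26.76%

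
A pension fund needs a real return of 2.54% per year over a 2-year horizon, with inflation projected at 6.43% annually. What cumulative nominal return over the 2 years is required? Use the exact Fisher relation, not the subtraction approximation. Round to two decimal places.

Required annual nominal rate: (1+2.54%)(1+6.43%) − 1 = 9.133322%.
Cumulative over 2 years: (1 + 0.09133322)^2 − 1 ≈ 0.19101.

19.10%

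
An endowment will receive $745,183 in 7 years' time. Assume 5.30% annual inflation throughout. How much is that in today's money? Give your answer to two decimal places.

$519,115.91

Price-level factor over 7 years: (1 + 5.30%)^7 ≈ 1.4354848003.
Purchasing power today: $745,183 divided by that factor.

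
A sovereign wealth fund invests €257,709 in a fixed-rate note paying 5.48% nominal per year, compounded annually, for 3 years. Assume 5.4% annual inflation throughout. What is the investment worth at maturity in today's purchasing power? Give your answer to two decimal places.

€258,296.26

Nominal value at maturity: €257,709 × (1 + 5.48%)^3 ≈ €302,440.50.
Price-level factor over 3 years: (1 + 5.4%)^3 = 1.170905464.
The maturity value deflated by that factor is the answer in today's purchasing power.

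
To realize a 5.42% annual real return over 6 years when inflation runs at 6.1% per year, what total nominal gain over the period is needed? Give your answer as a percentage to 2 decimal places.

Required annual nominal rate: (1+5.42%)(1+6.1%) − 1 = 11.85062%.
Cumulative over 6 years: (1 + 0.1185062)^6 − 1 ≈ 0.95808.

95.81%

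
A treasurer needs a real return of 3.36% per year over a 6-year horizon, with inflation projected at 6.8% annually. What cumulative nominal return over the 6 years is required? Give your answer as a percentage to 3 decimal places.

80.943%

Required annual nominal rate: (1+3.36%)(1+6.8%) − 1 = 10.38848%.
Cumulative over 6 years: (1 + 0.1038848)^6 − 1 ≈ 0.80943.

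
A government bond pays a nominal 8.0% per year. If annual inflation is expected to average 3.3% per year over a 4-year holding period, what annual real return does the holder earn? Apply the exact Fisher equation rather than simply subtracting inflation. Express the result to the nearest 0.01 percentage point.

4.55%

With constant rates the annual real return is the same each year: (1+8.0%)/(1+3.3%) − 1 = 0.04550.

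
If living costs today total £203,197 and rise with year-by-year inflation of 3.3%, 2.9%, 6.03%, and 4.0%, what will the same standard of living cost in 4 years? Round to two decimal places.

£238,174.40

Cumulative price-level factor: 1.033 × 1.029 × 1.0603 × 1.040 ≈ 1.1721354394.
The nominal amount required is £203,197 scaled up by that factor.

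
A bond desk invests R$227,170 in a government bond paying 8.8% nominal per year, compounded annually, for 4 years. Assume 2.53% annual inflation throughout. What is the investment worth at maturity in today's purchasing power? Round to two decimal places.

R$288,046.58

Nominal value at maturity: R$227,170 × (1 + 8.8%)^4 ≈ R$318,321.93.
Price-level factor over 4 years: (1 + 2.53%)^4 ≈ 1.1051057268.
The maturity value deflated by that factor is the answer in today's purchasing power.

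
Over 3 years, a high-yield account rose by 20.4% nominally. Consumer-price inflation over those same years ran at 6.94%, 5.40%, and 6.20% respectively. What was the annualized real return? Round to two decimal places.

Cumulative inflation factor: 1.0694 × 1.0540 × 1.0620 ≈ 1.19703.
Nominal growth factor: 1.20400. Real growth factor = 1.20400 / 1.19703 ≈ 1.00582.
Annualized: 1.00582^(1/3) − 1 ≈ 0.00194.

0.19%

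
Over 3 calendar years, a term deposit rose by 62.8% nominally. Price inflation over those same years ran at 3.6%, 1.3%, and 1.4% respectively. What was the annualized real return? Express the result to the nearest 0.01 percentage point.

Cumulative inflation factor: 1.036 × 1.013 × 1.014 ≈ 1.06416.
Nominal growth factor: 1.62800. Real growth factor = 1.62800 / 1.06416 ≈ 1.52984.
Annualized: 1.52984^(1/3) − 1 ≈ 0.15226.

15.23%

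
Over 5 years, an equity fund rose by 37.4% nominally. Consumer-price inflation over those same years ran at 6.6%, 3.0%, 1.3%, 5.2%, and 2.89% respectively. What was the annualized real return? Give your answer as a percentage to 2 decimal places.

Cumulative inflation factor: 1.066 × 1.030 × 1.013 × 1.052 × 1.0289 ≈ 1.20391.
Nominal growth factor: 1.37400. Real growth factor = 1.37400 / 1.20391 ≈ 1.14128.
Annualized: 1.14128^(1/5) − 1 ≈ 0.02678.

2.68%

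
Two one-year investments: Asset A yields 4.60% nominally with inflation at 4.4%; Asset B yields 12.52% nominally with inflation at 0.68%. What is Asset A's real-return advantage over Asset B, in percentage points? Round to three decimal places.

-11.568

Asset A real return: 1.0460/1.044 − 1 = 0.1916%.
Asset B real return: 1.1252/1.0068 − 1 = 11.7600%.
Difference: 0.1916 − 11.7600 = -11.5684 pp.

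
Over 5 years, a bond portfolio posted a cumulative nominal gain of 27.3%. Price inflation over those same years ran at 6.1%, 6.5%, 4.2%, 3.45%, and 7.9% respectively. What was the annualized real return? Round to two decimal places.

-0.64%

Cumulative inflation factor: 1.061 × 1.065 × 1.042 × 1.0345 × 1.079 ≈ 1.31427.
Nominal growth factor: 1.27300. Real growth factor = 1.27300 / 1.31427 ≈ 0.96860.
Annualized: 0.96860^(1/5) − 1 ≈ -0.00636.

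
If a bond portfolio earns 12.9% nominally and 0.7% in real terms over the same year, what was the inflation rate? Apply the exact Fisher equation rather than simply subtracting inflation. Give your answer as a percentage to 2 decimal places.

From (1+r_nom) = (1+r_real)(1+π), we get 1+π = (1 + 12.9%)/(1 + 0.7%) = 1.129/1.007 ≈ 1.12115.
So π ≈ 12.1152%.

12.12%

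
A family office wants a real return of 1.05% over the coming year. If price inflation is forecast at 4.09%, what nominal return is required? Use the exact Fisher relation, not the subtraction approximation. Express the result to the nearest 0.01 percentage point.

5.18%

By the Fisher equation, 1 + r_nom = (1 + 1.05%)(1 + 4.09%) = 1.0105 × 1.0409 = 1.05182945.
So r_nom = 5.182945%.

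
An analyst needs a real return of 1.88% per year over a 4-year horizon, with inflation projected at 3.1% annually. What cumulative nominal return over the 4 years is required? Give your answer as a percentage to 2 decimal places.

Required annual nominal rate: (1+1.88%)(1+3.1%) − 1 = 5.03828%.
Cumulative over 4 years: (1 + 0.0503828)^4 − 1 ≈ 0.21728.

21.73%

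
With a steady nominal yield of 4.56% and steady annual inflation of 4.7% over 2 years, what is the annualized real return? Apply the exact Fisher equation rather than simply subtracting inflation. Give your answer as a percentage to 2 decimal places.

-0.13%

With constant rates the annual real return is the same each year: (1+4.56%)/(1+4.7%) − 1 = -0.00134.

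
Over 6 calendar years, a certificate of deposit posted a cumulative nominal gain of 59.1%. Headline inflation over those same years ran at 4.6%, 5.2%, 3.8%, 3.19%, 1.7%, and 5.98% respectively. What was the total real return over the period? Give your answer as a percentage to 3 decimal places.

Cumulative inflation factor: 1.046 × 1.052 × 1.038 × 1.0319 × 1.017 × 1.0598 ≈ 1.27036.
Nominal growth factor: 1.59100. Real growth factor = 1.59100 / 1.27036 ≈ 1.25240.
Total real return ≈ 25.2400%.

25.240%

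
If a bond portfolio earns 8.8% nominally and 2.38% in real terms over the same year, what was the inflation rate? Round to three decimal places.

6.271%

From (1+r_nom) = (1+r_real)(1+π), we get 1+π = (1 + 8.8%)/(1 + 2.38%) = 1.088/1.0238 ≈ 1.06271.
So π ≈ 6.2708%.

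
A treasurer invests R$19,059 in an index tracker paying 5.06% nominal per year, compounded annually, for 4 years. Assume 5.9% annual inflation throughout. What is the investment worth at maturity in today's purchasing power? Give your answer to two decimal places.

Nominal value at maturity: R$19,059 × (1 + 5.06%)^4 ≈ R$23,219.33.
Price-level factor over 4 years: (1 + 5.9%)^4 ≈ 1.2577196334.
Dividing the nominal maturity value by the price-level factor gives the value in today's money.

R$18,461.45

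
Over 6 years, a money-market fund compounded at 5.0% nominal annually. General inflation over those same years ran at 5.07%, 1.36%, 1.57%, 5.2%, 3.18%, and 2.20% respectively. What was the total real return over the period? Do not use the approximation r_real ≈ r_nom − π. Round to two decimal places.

Cumulative inflation factor: 1.0507 × 1.0136 × 1.0157 × 1.052 × 1.0318 × 1.0220 ≈ 1.19998.
Nominal growth factor: 1.34010. Real growth factor = 1.34010 / 1.19998 ≈ 1.11677.
Total real return ≈ 11.6768%.

11.68%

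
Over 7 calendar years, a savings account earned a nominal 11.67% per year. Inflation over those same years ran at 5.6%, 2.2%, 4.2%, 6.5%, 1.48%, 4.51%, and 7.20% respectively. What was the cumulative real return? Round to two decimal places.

Cumulative inflation factor: 1.056 × 1.022 × 1.042 × 1.065 × 1.0148 × 1.0451 × 1.0720 ≈ 1.36165.
Nominal growth factor: 2.16549. Real growth factor = 2.16549 / 1.36165 ≈ 1.59034.
Total real return ≈ 59.0341%.

59.03%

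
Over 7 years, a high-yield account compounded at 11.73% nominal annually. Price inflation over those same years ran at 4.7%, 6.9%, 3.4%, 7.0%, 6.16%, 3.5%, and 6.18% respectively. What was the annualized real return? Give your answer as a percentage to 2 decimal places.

Cumulative inflation factor: 1.047 × 1.069 × 1.034 × 1.070 × 1.0616 × 1.035 × 1.0618 ≈ 1.44468.
Nominal growth factor: 2.17364. Real growth factor = 2.17364 / 1.44468 ≈ 1.50458.
Annualized: 1.50458^(1/7) − 1 ≈ 0.06010.

6.01%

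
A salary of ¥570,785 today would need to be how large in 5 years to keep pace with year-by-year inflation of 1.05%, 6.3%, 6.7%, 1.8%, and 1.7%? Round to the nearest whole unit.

Cumulative price-level factor: 1.0105 × 1.063 × 1.067 × 1.018 × 1.017 ≈ 1.1865955976.
Multiplying ¥570,785 by the price-level factor gives the future nominal sum.

¥677,291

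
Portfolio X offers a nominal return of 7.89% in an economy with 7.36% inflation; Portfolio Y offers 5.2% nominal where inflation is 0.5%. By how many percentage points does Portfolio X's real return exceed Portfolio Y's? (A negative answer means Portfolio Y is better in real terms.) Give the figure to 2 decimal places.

-4.18

Portfolio X real return: 1.0789/1.0736 − 1 = 0.494%.
Portfolio Y real return: 1.052/1.005 − 1 = 4.677%.
Difference: 0.494 − 4.677 = -4.183 pp.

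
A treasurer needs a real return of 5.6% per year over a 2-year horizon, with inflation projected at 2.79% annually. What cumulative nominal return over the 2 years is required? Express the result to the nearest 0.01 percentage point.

17.82%

Required annual nominal rate: (1+5.6%)(1+2.79%) − 1 = 8.54624%.
Cumulative over 2 years: (1 + 0.0854624)^2 − 1 ≈ 0.17823.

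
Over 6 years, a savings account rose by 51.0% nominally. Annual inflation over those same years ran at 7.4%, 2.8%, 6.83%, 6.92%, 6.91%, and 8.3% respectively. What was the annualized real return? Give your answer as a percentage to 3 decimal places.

0.561%

Cumulative inflation factor: 1.074 × 1.028 × 1.0683 × 1.0692 × 1.0691 × 1.083 ≈ 1.46015.
Nominal growth factor: 1.51000. Real growth factor = 1.51000 / 1.46015 ≈ 1.03414.
Annualized: 1.03414^(1/6) − 1 ≈ 0.00561.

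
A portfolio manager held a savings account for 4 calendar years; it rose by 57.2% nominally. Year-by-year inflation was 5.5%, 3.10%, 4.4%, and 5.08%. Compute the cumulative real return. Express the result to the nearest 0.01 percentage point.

31.74%

Cumulative inflation factor: 1.055 × 1.0310 × 1.044 × 1.0508 ≈ 1.19325.
Nominal growth factor: 1.57200. Real growth factor = 1.57200 / 1.19325 ≈ 1.31741.
Total real return ≈ 31.7410%.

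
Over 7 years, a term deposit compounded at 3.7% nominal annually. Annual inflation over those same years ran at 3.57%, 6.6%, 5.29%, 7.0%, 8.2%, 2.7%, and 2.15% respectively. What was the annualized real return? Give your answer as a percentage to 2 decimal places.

Cumulative inflation factor: 1.0357 × 1.066 × 1.0529 × 1.070 × 1.082 × 1.027 × 1.0215 ≈ 1.41188.
Nominal growth factor: 1.28959. Real growth factor = 1.28959 / 1.41188 ≈ 0.91338.
Annualized: 0.91338^(1/7) − 1 ≈ -0.01286.

-1.29%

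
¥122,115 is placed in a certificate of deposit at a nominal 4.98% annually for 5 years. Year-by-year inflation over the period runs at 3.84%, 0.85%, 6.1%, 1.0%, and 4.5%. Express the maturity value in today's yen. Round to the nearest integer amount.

Nominal value at maturity: ¥122,115 × (1 + 4.98%)^5 ≈ ¥155,705.
Price-level factor over 5 years: 1.0384 × 1.0085 × 1.061 × 1.010 × 1.045 ≈ 1.1727181052.
Dividing the nominal maturity value by the price-level factor gives the value in today's money.

¥132,773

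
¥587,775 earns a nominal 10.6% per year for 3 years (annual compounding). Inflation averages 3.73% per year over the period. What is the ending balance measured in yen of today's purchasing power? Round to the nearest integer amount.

¥712,465

Nominal value at maturity: ¥587,775 × (1 + 10.6%)^3 ≈ ¥795,200.
Price-level factor over 3 years: (1 + 3.73%)^3 ≈ 1.1161257651.
The maturity value deflated by that factor is the answer in today's purchasing power.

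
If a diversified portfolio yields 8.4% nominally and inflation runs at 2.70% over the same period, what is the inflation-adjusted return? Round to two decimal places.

5.55%

Real return via the Fisher equation: (1 + 8.4%)/(1 + 2.70%) − 1 = 1.084/1.0270 − 1 ≈ 0.05550.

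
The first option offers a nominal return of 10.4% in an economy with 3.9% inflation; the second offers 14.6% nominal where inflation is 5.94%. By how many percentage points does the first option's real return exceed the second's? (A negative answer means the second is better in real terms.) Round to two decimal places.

The first option real return: 1.104/1.039 − 1 = 6.256%.
The second real return: 1.146/1.0594 − 1 = 8.174%.
Difference: 6.256 − 8.174 = -1.918 pp.

-1.92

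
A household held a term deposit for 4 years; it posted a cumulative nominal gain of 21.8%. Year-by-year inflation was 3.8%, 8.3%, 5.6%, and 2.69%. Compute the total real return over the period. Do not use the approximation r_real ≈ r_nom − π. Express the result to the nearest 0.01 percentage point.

-0.09%

Cumulative inflation factor: 1.038 × 1.083 × 1.056 × 1.0269 ≈ 1.21904.
Nominal growth factor: 1.21800. Real growth factor = 1.21800 / 1.21904 ≈ 0.99915.
Total real return ≈ -0.0853%.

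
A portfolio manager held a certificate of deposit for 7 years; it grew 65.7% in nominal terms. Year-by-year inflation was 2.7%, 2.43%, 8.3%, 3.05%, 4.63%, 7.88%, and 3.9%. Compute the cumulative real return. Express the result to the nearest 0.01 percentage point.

20.35%

Cumulative inflation factor: 1.027 × 1.0243 × 1.083 × 1.0305 × 1.0463 × 1.0788 × 1.039 ≈ 1.37685.
Nominal growth factor: 1.65700. Real growth factor = 1.65700 / 1.37685 ≈ 1.20347.
Total real return ≈ 20.3471%.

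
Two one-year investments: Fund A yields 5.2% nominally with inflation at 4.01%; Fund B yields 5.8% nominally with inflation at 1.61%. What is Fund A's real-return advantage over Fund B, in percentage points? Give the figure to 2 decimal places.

Fund A real return: 1.052/1.0401 − 1 = 1.144%.
Fund B real return: 1.058/1.0161 − 1 = 4.124%.
Difference: 1.144 − 4.124 = -2.980 pp.

-2.98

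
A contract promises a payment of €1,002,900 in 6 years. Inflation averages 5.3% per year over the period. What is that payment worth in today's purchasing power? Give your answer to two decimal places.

Price-level factor over 6 years: (1 + 5.3%)^6 ≈ 1.3632334286.
Purchasing power today: €1,002,900 divided by that factor.

€735,677.38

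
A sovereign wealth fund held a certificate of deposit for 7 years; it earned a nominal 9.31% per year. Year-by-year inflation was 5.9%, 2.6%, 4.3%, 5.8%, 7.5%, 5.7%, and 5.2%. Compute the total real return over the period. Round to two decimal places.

30.11%

Cumulative inflation factor: 1.059 × 1.026 × 1.043 × 1.058 × 1.075 × 1.057 × 1.052 ≈ 1.43322.
Nominal growth factor: 1.86474. Real growth factor = 1.86474 / 1.43322 ≈ 1.30109.
Total real return ≈ 30.1088%.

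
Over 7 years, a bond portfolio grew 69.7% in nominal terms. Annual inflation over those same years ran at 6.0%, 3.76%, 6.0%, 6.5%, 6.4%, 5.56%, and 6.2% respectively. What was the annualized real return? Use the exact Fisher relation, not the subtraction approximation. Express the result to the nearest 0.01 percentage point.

1.96%

Cumulative inflation factor: 1.060 × 1.0376 × 1.060 × 1.065 × 1.064 × 1.0556 × 1.062 ≈ 1.48101.
Nominal growth factor: 1.69700. Real growth factor = 1.69700 / 1.48101 ≈ 1.14584.
Annualized: 1.14584^(1/7) − 1 ≈ 0.01964.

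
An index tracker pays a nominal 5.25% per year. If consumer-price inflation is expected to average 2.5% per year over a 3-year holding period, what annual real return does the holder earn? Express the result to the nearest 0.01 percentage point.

2.68%

With constant rates the annual real return is the same each year: (1+5.25%)/(1+2.5%) − 1 = 0.02683.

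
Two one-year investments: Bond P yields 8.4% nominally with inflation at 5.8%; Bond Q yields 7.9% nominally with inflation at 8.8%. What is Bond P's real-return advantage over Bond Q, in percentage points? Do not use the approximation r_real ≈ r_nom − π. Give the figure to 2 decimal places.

3.28

Bond P real return: 1.084/1.058 − 1 = 2.457%.
Bond Q real return: 1.079/1.088 − 1 = -0.827%.
Difference: 2.457 − (-0.827) = 3.284 pp.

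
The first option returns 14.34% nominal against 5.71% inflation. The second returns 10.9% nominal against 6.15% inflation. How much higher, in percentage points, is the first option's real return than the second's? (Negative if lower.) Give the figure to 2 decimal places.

3.69

The first option real return: 1.1434/1.0571 − 1 = 8.164%.
The second real return: 1.109/1.0615 − 1 = 4.475%.
Difference: 8.164 − 4.475 = 3.689 pp.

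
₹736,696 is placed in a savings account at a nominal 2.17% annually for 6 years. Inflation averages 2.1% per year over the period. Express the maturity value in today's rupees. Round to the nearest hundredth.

Nominal value at maturity: ₹736,696 × (1 + 2.17%)^6 ≈ ₹837,970.39.
Price-level factor over 6 years: (1 + 2.1%)^6 ≈ 1.1328031618.
Dividing the nominal maturity value by the price-level factor gives the value in today's money.

₹739,731.68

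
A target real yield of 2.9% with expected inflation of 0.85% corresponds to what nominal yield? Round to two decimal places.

By the Fisher equation, 1 + r_nom = (1 + 2.9%)(1 + 0.85%) = 1.029 × 1.0085 = 1.0377465.
So r_nom = 3.77465%.

3.77%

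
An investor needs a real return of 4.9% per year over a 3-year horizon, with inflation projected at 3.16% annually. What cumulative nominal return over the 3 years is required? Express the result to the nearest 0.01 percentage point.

26.72%

Required annual nominal rate: (1+4.9%)(1+3.16%) − 1 = 8.21484%.
Cumulative over 3 years: (1 + 0.0821484)^3 − 1 ≈ 0.26724.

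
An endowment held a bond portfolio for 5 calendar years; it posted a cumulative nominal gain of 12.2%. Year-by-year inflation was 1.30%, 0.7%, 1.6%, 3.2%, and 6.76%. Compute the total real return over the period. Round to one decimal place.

Cumulative inflation factor: 1.0130 × 1.007 × 1.016 × 1.032 × 1.0676 ≈ 1.14188.
Nominal growth factor: 1.12200. Real growth factor = 1.12200 / 1.14188 ≈ 0.98259.
Total real return ≈ -1.7411%.

-1.7%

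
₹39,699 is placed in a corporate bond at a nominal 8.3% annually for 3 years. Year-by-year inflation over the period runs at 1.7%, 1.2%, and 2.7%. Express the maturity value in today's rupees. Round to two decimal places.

₹47,708.20

Nominal value at maturity: ₹39,699 × (1 + 8.3%)^3 ≈ ₹50,427.21.
Price-level factor over 3 years: 1.017 × 1.012 × 1.027 = 1.056992508.
Dividing the nominal maturity value by the price-level factor gives the value in today's money.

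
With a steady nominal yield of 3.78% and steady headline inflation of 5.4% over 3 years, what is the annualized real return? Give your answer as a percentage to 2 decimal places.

-1.54%

With constant rates the annual real return is the same each year: (1+3.78%)/(1+5.4%) − 1 = -0.01537.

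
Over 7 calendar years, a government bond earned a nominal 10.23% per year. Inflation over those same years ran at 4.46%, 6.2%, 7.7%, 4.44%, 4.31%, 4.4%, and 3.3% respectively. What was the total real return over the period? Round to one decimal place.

Cumulative inflation factor: 1.0446 × 1.062 × 1.077 × 1.0444 × 1.0431 × 1.044 × 1.033 ≈ 1.40373.
Nominal growth factor: 1.97742. Real growth factor = 1.97742 / 1.40373 ≈ 1.40869.
Total real return ≈ 40.8688%.

40.9%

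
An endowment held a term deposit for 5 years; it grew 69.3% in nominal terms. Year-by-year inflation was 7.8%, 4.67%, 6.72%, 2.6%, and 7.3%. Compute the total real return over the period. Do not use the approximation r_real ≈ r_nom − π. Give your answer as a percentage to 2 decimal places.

Cumulative inflation factor: 1.078 × 1.0467 × 1.0672 × 1.026 × 1.073 ≈ 1.32567.
Nominal growth factor: 1.69300. Real growth factor = 1.69300 / 1.32567 ≈ 1.27709.
Total real return ≈ 27.7095%.

27.71%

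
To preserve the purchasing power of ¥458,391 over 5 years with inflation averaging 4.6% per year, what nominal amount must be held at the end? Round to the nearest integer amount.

¥573,977

Cumulative price-level factor: (1+4.6%)^5 ≈ 1.2521559532.
Multiplying ¥458,391 by the price-level factor gives the future nominal sum.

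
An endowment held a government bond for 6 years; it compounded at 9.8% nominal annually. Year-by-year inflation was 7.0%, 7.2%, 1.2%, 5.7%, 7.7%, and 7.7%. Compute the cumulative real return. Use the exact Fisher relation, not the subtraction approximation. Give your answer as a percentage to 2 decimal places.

23.13%

Cumulative inflation factor: 1.070 × 1.072 × 1.012 × 1.057 × 1.077 × 1.077 ≈ 1.42320.
Nominal growth factor: 1.75232. Real growth factor = 1.75232 / 1.42320 ≈ 1.23126.
Total real return ≈ 23.1257%.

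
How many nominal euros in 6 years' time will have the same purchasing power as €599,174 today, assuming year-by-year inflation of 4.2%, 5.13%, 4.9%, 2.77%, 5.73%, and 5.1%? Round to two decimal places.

€786,303.37

Cumulative price-level factor: 1.042 × 1.0513 × 1.049 × 1.0277 × 1.0573 × 1.051 ≈ 1.3123122303.
The nominal amount required is €599,174 scaled up by that factor.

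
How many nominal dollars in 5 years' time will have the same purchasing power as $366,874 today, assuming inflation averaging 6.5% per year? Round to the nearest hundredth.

$502,649.17

Cumulative price-level factor: (1+6.5%)^5 ≈ 1.3700866634.
Multiplying $366,874 by the price-level factor gives the future nominal sum.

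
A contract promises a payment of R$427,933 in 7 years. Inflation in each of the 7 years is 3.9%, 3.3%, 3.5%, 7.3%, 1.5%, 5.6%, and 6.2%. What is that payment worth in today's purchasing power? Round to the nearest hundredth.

Price-level factor over 7 years: 1.039 × 1.033 × 1.035 × 1.073 × 1.015 × 1.056 × 1.062 ≈ 1.3567830770.
Purchasing power today: R$427,933 divided by that factor.

R$315,402.67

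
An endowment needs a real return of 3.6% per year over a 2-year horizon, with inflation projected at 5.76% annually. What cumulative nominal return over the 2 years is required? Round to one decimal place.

Required annual nominal rate: (1+3.6%)(1+5.76%) − 1 = 9.56736%.
Cumulative over 2 years: (1 + 0.0956736)^2 − 1 ≈ 0.20050.

20.1%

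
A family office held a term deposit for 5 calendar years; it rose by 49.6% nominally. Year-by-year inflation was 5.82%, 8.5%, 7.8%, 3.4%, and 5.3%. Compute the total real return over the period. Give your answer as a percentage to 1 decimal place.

Cumulative inflation factor: 1.0582 × 1.085 × 1.078 × 1.034 × 1.053 ≈ 1.34761.
Nominal growth factor: 1.49600. Real growth factor = 1.49600 / 1.34761 ≈ 1.11011.
Total real return ≈ 11.0111%.

11.0%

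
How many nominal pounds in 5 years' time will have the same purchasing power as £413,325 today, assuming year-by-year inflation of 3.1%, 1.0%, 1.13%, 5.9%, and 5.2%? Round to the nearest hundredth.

£484,912.55

Cumulative price-level factor: 1.031 × 1.010 × 1.0113 × 1.059 × 1.052 ≈ 1.1731991678.
The nominal amount required is £413,325 scaled up by that factor.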